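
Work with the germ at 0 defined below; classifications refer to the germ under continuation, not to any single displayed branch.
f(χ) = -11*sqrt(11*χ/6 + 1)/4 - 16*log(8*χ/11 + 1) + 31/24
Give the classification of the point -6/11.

The term (-11/4)*sqrt(1 - χ/(-6/11)) has argument 1 - -6/11/(-6/11) = 0 at -6/11: a square-root (algebraic, two-sheeted) branch point; the remaining terms are analytic or single-valued there.

The point is an algebraic (square-root) branch point.


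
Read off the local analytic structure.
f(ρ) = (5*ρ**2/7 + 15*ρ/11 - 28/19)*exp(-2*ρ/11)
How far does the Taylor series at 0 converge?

The radius of convergence is infinite.

The factor exp(-2*ρ/11) is entire and contributes no finite singular point.
The polynomial part has no poles.
No finite singular points: the Taylor series at 0 converges everywhere.


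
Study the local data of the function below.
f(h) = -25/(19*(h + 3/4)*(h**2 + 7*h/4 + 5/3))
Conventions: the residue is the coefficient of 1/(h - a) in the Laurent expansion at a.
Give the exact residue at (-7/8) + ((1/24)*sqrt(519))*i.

The residue is (150/209) - ((150/36157)*sqrt(519))*i.

The factor h**2 + 7*h/4 + 5/3 splits as (h - a)(h - a') with a = (-7/8) + ((1/24)*sqrt(519))*i, a' = (-7/8) - ((1/24)*sqrt(519))*i. At the order-1 pole a set g(h) = (h - a)*f(h) = [-25/(19*(h + 3/4))] / (h - a').
Simple pole: residue = g(a) at a = (-7/8) + ((1/24)*sqrt(519))*i, which is (150/209) - ((150/36157)*sqrt(519))*i.


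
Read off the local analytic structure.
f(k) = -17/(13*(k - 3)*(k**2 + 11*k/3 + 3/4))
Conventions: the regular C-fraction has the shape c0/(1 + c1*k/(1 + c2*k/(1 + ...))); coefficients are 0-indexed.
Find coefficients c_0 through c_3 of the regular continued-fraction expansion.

The regular C-fraction coefficients are [68/117, 41/9, 8/123, -385/246].

Taylor coefficients (expand at 0): a_0 = 68/117, a_1 = -2788/1053, a_2 = 115940/9477, a_3 = -4798420/85293.
c0 = a_0 = 68/117. Peel one level at a time: if S = 1 + c*k/S' with S'(0) = 1, then c is the k-coefficient of S and S' = c*k/(S - 1).
S_1 = c0/f = 1 + (41/9)*k + (-8/27)*k^2 + ...; c1 = 41/9.
S_2 = c1*k/(S_1 - 1) = 1 + (8/123)*k + (1540/15129)*k^2 + ...; c2 = 8/123.
S_3 = c2*k/(S_2 - 1) = 1 + (-385/246)*k + ...; c3 = -385/246.


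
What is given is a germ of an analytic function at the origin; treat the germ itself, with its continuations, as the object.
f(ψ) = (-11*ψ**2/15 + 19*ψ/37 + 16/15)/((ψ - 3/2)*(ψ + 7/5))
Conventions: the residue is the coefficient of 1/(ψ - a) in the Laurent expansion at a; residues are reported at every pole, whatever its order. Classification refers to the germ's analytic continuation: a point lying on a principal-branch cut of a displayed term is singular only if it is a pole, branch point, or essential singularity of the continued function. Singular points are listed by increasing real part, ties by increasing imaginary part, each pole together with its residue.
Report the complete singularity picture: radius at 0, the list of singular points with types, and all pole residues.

Denominator factor (ψ - 3/2): pole of order 1 at 3/2, modulus 3/2.
Denominator factor (ψ + 7/5): pole of order 1 at -7/5, modulus 7/5.
The radius of convergence is the smallest modulus among the singular points: 7/5.
At the order-1 pole -7/5 set g(ψ) = (ψ - (-7/5))*f(ψ) = (-11*ψ**2/15 + 19*ψ/37 + 16/15)/(ψ - 3/2).
Simple pole: residue = g(a) at a = -7/5, which is 30236/80475.
At the order-1 pole 3/2 set g(ψ) = (ψ - (3/2))*f(ψ) = (-11*ψ**2/15 + 19*ψ/37 + 16/15)/(ψ + 7/5).
Simple pole: residue = g(a) at a = 3/2, which is 415/6438.
List the singular points by increasing real part (a conjugate pair: the negative imaginary part first).

Radius of convergence at 0: 7/5.
At -7/5: a pole of order 1; residue 30236/80475.
At 3/2: a pole of order 1; residue 415/6438.


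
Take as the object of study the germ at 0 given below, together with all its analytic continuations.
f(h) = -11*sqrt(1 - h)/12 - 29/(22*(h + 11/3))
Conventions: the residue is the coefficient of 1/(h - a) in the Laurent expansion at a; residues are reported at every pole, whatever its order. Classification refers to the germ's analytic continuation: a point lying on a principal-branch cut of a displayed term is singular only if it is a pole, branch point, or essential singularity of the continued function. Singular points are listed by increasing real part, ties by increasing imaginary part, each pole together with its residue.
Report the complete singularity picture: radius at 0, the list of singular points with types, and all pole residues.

Denominator factor (h + 11/3): pole of order 1 at -11/3, modulus 11/3.
Branch term (-11/12)*sqrt(1 - h/(1)): its argument vanishes at h = 1, a square-root branch point, modulus 1.
The radius of convergence is the smallest modulus among the singular points: 1.
The branch term is analytic at -11/3 and contributes nothing to the residue; only the rational part matters.
At the order-1 pole -11/3 set g(h) = (h - (-11/3))*(rational part) = -29/22.
Simple pole: residue = g(a) at a = -11/3, which is -29/22.
List the singular points by increasing real part (a conjugate pair: the negative imaginary part first).

Radius of convergence at 0: 1.
At -11/3: a pole of order 1; residue -29/22.
At 1: an algebraic (square-root) branch point.


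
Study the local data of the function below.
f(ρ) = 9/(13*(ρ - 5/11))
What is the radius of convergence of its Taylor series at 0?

Denominator factor (ρ - 5/11): pole of order 1 at 5/11, modulus 5/11.
The radius of convergence is the smallest modulus among the singular points: 5/11.

The radius of convergence is 5/11.


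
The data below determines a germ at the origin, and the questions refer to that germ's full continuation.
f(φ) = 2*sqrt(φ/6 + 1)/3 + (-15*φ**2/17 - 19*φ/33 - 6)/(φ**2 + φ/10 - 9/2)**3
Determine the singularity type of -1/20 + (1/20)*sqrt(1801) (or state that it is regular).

The point is a pole of order 3.

The denominator factor φ**2 + φ/10 - 9/2 vanishes at -1/20 + (1/20)*sqrt(1801) and appears to the power 3; the numerator there equals -13129/1320 - (547/22440)*sqrt(1801), nonzero, and no other factor vanishes.
The branch terms are analytic at this point.
Hence a pole whose order is the multiplicity, 3.


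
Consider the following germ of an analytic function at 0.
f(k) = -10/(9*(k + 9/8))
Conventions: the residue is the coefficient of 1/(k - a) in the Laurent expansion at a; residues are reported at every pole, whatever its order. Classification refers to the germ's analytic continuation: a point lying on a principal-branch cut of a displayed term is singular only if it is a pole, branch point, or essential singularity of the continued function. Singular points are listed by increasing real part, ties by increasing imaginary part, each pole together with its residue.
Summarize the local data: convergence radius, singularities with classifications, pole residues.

Radius of convergence at 0: 9/8.
At -9/8: a pole of order 1; residue -10/9.

Denominator factor (k + 9/8): pole of order 1 at -9/8, modulus 9/8.
The radius of convergence is the smallest modulus among the singular points: 9/8.
At the order-1 pole -9/8 set g(k) = (k - (-9/8))*f(k) = -10/9.
Simple pole: residue = g(a) at a = -9/8, which is -10/9.


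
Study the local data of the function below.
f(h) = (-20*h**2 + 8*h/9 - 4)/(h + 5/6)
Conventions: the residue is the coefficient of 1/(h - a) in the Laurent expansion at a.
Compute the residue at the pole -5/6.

At the order-1 pole -5/6 set g(h) = (h - (-5/6))*f(h) = -20*h**2 + 8*h/9 - 4.
Simple pole: residue = g(a) at a = -5/6, which is -503/27.

The residue is -503/27.


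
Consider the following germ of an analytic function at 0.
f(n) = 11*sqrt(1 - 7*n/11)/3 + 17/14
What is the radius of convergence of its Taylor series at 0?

Branch term (11/3)*sqrt(1 - n/(11/7)): its argument vanishes at n = 11/7, a square-root branch point, modulus 11/7.
The radius of convergence is the smallest modulus among the singular points: 11/7.

The radius of convergence is 11/7.


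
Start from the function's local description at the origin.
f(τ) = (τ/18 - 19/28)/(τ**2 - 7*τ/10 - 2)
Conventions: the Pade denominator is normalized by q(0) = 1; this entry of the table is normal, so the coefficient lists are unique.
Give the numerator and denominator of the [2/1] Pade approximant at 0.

Taylor coefficients needed (expand at 0): a_0 = 19/56, a_1 = -211/1440, a_2 = 44539/201600, a_3 = -28913/192000.
Write the denominator as Q(τ) = 1 + q1*τ. Requiring Q*f - P = O(τ^4) with deg P <= 2 kills the coefficients of τ^3..τ^3 in Q*f:
  τ^3: a_3 + q1*a_2 = 0, i.e. -28913/192000 + (44539/201600)*q1 = 0.
Solving this linear system: q1 = 607173/890780.
The numerator is Q*f truncated at degree 2: P0 = a_0 = 19/56; P1 = a_1 + q1*a_0 = 67933/801702; P2 = a_2 + q1*a_1 = 339665/2805957.

The Pade approximant has numerator coefficients [19/56, 67933/801702, 339665/2805957]; denominator coefficients [1, 607173/890780].


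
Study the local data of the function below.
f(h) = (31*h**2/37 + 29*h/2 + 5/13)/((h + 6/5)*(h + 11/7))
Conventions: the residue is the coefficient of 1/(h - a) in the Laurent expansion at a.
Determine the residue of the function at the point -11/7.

At the order-1 pole -11/7 set g(h) = (h - (-11/7))*f(h) = (31*h**2/37 + 29*h/2 + 5/13)/(h + 6/5).
Simple pole: residue = g(a) at a = -11/7, which is 4792085/87542.

The residue is 4792085/87542.


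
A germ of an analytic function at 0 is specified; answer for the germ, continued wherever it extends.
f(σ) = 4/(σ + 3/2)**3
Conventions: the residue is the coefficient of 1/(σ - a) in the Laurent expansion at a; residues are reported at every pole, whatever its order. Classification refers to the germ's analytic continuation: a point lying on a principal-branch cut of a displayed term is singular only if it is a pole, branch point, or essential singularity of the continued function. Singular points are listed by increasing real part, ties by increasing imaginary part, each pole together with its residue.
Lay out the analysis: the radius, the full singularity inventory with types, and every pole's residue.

Denominator factor (σ + 3/2)^3: pole of order 3 at -3/2, modulus 3/2.
The radius of convergence is the smallest modulus among the singular points: 3/2.
At the order-3 pole -3/2 set g(σ) = (σ - (-3/2))^3*f(σ) = 4.
Order-3 pole: residue = g''(a)/2; g''(-3/2) = 0, so the residue is 0.

Radius of convergence at 0: 3/2.
At -3/2: a pole of order 3; residue 0.


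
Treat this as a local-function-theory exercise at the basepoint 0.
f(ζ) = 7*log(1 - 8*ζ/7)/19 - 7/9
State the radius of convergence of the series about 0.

The radius of convergence is 7/8.

Branch term (7/19)*log(1 - ζ/(7/8)): its argument vanishes at ζ = 7/8, a logarithmic branch point, modulus 7/8.
The radius of convergence is the smallest modulus among the singular points: 7/8.


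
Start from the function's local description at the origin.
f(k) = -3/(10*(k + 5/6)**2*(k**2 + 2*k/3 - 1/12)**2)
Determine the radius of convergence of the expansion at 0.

The radius of convergence is -1/3 + (1/6)*sqrt(7).

Denominator factor (k + 5/6)^2: pole of order 2 at -5/6, modulus 5/6.
Denominator factor (k**2 + 2*k/3 - 1/12)^2: discriminant 7/9, real irrational roots -1/3 + (1/6)*sqrt(7) and -1/3 - (1/6)*sqrt(7); poles of order 2, moduli -1/3 + (1/6)*sqrt(7) and 1/3 + (1/6)*sqrt(7).
The radius of convergence is the smallest modulus among the singular points: -1/3 + (1/6)*sqrt(7).


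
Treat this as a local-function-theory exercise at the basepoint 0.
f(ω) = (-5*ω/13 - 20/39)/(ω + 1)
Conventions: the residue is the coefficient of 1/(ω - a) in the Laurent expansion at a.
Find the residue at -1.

The residue is -5/39.

At the order-1 pole -1 set g(ω) = (ω - (-1))*f(ω) = -5*ω/13 - 20/39.
Simple pole: residue = g(a) at a = -1, which is -5/39.


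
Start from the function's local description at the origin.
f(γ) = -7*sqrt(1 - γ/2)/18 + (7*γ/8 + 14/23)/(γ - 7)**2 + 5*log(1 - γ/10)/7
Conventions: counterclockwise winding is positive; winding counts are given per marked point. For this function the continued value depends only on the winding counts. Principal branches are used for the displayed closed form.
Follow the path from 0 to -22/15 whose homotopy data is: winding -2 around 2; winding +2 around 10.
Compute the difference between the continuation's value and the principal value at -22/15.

The rational part is single-valued and drops out of the difference; each branch term changes only by its own monodromy.
(-7/18)*sqrt(1 - γ/(2)): winding -2 is even, the square root returns to the same sheet, contribution 0.
(5/7)*log(1 - γ/(10)): each positive loop around 10 adds 2*pi*i to the log, so winding +2 contributes (5/7)*(2)*2*pi*i = (20/7)*pi*i.
Summing the contributions at γ = -22/15 gives (20/7)*pi*i.

Continued minus principal equals (20/7)*pi*i.


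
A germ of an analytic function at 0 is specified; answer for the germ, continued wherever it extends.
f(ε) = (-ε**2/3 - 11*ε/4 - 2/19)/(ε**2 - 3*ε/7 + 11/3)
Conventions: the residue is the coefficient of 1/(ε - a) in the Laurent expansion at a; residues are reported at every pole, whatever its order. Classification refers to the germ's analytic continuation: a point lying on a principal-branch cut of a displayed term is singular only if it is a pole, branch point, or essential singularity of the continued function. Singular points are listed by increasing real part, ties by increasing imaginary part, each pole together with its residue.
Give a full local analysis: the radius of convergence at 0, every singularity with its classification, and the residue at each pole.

Denominator factor (ε**2 - 3*ε/7 + 11/3): discriminant -2129/147, complex-conjugate roots (3/14) + ((1/42)*sqrt(6387))*i and (3/14) - ((1/42)*sqrt(6387))*i; poles of order 1, moduli (1/3)*sqrt(33) and (1/3)*sqrt(33).
The radius of convergence is the smallest modulus among the singular points: (1/3)*sqrt(33).
The factor ε**2 - 3*ε/7 + 11/3 splits as (ε - a)(ε - a') with a = (3/14) - ((1/42)*sqrt(6387))*i, a' = (3/14) + ((1/42)*sqrt(6387))*i. At the order-1 pole a set g(ε) = (ε - a)*f(ε) = [-ε**2/3 - 11*ε/4 - 2/19] / (ε - a').
Simple pole: residue = g(a) at a = (3/14) - ((1/42)*sqrt(6387))*i, which is (-81/56) + ((33319/20387304)*sqrt(6387))*i.
The factor ε**2 - 3*ε/7 + 11/3 splits as (ε - a)(ε - a') with a = (3/14) + ((1/42)*sqrt(6387))*i, a' = (3/14) - ((1/42)*sqrt(6387))*i. At the order-1 pole a set g(ε) = (ε - a)*f(ε) = [-ε**2/3 - 11*ε/4 - 2/19] / (ε - a').
Simple pole: residue = g(a) at a = (3/14) + ((1/42)*sqrt(6387))*i, which is (-81/56) - ((33319/20387304)*sqrt(6387))*i.
List the singular points by increasing real part (a conjugate pair: the negative imaginary part first).

Radius of convergence at 0: (1/3)*sqrt(33).
At (3/14) - ((1/42)*sqrt(6387))*i: a pole of order 1; residue (-81/56) + ((33319/20387304)*sqrt(6387))*i.
At (3/14) + ((1/42)*sqrt(6387))*i: a pole of order 1; residue (-81/56) - ((33319/20387304)*sqrt(6387))*i.


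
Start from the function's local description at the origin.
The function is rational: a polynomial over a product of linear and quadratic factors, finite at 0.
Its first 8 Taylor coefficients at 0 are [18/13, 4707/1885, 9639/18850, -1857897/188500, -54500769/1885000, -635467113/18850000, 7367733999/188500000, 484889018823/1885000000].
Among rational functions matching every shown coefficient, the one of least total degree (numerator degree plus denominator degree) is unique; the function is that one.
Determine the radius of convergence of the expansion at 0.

The radius of convergence is (1/3)*sqrt(2).

No rational of total degree below 3 reproduces all 8 coefficients; solving the [1/2] Pade equations on them gives f(y) = (4/13 - 8*y/29)/(y**2 - 3*y/5 + 2/9), whose expansion matches every shown term.
Denominator factor (y**2 - 3*y/5 + 2/9): discriminant -119/225, complex-conjugate roots (3/10) + ((1/30)*sqrt(119))*i and (3/10) - ((1/30)*sqrt(119))*i; poles of order 1, moduli (1/3)*sqrt(2) and (1/3)*sqrt(2).
The radius of convergence is the smallest modulus among the singular points: (1/3)*sqrt(2).


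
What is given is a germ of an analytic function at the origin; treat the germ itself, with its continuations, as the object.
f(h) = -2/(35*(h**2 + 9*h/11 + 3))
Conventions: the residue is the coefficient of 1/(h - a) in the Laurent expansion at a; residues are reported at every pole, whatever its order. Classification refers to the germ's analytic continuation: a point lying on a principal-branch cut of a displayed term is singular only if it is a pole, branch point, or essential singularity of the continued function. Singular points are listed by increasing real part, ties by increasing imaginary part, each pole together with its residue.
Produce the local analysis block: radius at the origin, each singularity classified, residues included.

Denominator factor (h**2 + 9*h/11 + 3): discriminant -1371/121, complex-conjugate roots (-9/22) + ((1/22)*sqrt(1371))*i and (-9/22) - ((1/22)*sqrt(1371))*i; poles of order 1, moduli sqrt(3) and sqrt(3).
The radius of convergence is the smallest modulus among the singular points: sqrt(3).
The factor h**2 + 9*h/11 + 3 splits as (h - a)(h - a') with a = (-9/22) - ((1/22)*sqrt(1371))*i, a' = (-9/22) + ((1/22)*sqrt(1371))*i. At the order-1 pole a set g(h) = (h - a)*f(h) = [-2/35] / (h - a').
Simple pole: residue = g(a) at a = (-9/22) - ((1/22)*sqrt(1371))*i, which is -((22/47985)*sqrt(1371))*i.
The factor h**2 + 9*h/11 + 3 splits as (h - a)(h - a') with a = (-9/22) + ((1/22)*sqrt(1371))*i, a' = (-9/22) - ((1/22)*sqrt(1371))*i. At the order-1 pole a set g(h) = (h - a)*f(h) = [-2/35] / (h - a').
Simple pole: residue = g(a) at a = (-9/22) + ((1/22)*sqrt(1371))*i, which is ((22/47985)*sqrt(1371))*i.
List the singular points by increasing real part (a conjugate pair: the negative imaginary part first).

Radius of convergence at 0: sqrt(3).
At (-9/22) - ((1/22)*sqrt(1371))*i: a pole of order 1; residue -((22/47985)*sqrt(1371))*i.
At (-9/22) + ((1/22)*sqrt(1371))*i: a pole of order 1; residue ((22/47985)*sqrt(1371))*i.


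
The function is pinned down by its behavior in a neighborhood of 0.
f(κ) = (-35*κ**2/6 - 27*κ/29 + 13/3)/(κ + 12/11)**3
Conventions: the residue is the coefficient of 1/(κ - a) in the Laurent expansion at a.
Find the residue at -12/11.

At the order-3 pole -12/11 set g(κ) = (κ - (-12/11))^3*f(κ) = -35*κ**2/6 - 27*κ/29 + 13/3.
Order-3 pole: residue = g''(a)/2; g''(-12/11) = -35/3, so the residue is -35/6.

The residue is -35/6.


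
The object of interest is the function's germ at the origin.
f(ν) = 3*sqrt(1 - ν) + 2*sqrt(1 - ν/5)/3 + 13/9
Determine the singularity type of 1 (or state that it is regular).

The term (3)*sqrt(1 - ν/(1)) has argument 1 - 1/(1) = 0 at 1: a square-root (algebraic, two-sheeted) branch point; the remaining terms are analytic or single-valued there.

The point is an algebraic (square-root) branch point.


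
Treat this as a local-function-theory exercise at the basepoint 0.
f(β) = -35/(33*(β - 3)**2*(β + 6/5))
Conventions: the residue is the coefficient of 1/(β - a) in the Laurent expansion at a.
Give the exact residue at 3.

The residue is 125/2079.

At the order-2 pole 3 set g(β) = (β - (3))^2*f(β) = -35/(33*(β + 6/5)).
Order-2 pole: residue = g'(a); g'(3) = 125/2079, so the residue is 125/2079.


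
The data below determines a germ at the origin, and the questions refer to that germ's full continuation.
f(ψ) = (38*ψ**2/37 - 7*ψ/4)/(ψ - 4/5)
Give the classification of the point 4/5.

The point is a pole of order 1.

The denominator factor ψ - 4/5 vanishes at 4/5 and appears to the power 1; the numerator there equals -687/925, nonzero, and no other factor vanishes.
Hence a pole whose order is the multiplicity, 1.


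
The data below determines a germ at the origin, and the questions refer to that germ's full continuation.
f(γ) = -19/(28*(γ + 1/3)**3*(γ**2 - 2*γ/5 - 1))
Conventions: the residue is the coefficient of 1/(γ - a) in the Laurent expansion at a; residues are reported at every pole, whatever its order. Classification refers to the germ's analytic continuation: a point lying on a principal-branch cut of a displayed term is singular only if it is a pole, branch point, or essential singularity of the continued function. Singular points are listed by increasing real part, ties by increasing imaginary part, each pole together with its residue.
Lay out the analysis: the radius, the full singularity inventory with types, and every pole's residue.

Denominator factor (γ**2 - 2*γ/5 - 1): discriminant 104/25, real irrational roots 1/5 + (1/5)*sqrt(26) and 1/5 - (1/5)*sqrt(26); poles of order 1, moduli 1/5 + (1/5)*sqrt(26) and -1/5 + (1/5)*sqrt(26).
Denominator factor (γ + 1/3)^3: pole of order 3 at -1/3, modulus 1/3.
The radius of convergence is the smallest modulus among the singular points: 1/3.
The factor γ**2 - 2*γ/5 - 1 splits as (γ - a)(γ - a') with a = 1/5 - (1/5)*sqrt(26), a' = 1/5 + (1/5)*sqrt(26). At the order-1 pole a set g(γ) = (γ - a)*f(γ) = [-19/(28*(γ + 1/3)**3)] / (γ - a').
Simple pole: residue = g(a) at a = 1/5 - (1/5)*sqrt(26), which is -1639035/1100512 - (982395/3576664)*sqrt(26).
At the order-3 pole -1/3 set g(γ) = (γ - (-1/3))^3*f(γ) = -19/(28*(γ**2 - 2*γ/5 - 1)).
Order-3 pole: residue = g''(a)/2; g''(-1/3) = 1639035/275128, so the residue is 1639035/550256.
The factor γ**2 - 2*γ/5 - 1 splits as (γ - a)(γ - a') with a = 1/5 + (1/5)*sqrt(26), a' = 1/5 - (1/5)*sqrt(26). At the order-1 pole a set g(γ) = (γ - a)*f(γ) = [-19/(28*(γ + 1/3)**3)] / (γ - a').
Simple pole: residue = g(a) at a = 1/5 + (1/5)*sqrt(26), which is -1639035/1100512 + (982395/3576664)*sqrt(26).
List the singular points by increasing real part (a conjugate pair: the negative imaginary part first).

Radius of convergence at 0: 1/3.
At 1/5 - (1/5)*sqrt(26): a pole of order 1; residue -1639035/1100512 - (982395/3576664)*sqrt(26).
At -1/3: a pole of order 3; residue 1639035/550256.
At 1/5 + (1/5)*sqrt(26): a pole of order 1; residue -1639035/1100512 + (982395/3576664)*sqrt(26).


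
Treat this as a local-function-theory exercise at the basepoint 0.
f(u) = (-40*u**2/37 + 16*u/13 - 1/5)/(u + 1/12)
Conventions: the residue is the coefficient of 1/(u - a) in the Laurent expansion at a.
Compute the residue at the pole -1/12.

At the order-1 pole -1/12 set g(u) = (u - (-1/12))*f(u) = -40*u**2/37 + 16*u/13 - 1/5.
Simple pole: residue = g(a) at a = -1/12, which is -13423/43290.

The residue is -13423/43290.


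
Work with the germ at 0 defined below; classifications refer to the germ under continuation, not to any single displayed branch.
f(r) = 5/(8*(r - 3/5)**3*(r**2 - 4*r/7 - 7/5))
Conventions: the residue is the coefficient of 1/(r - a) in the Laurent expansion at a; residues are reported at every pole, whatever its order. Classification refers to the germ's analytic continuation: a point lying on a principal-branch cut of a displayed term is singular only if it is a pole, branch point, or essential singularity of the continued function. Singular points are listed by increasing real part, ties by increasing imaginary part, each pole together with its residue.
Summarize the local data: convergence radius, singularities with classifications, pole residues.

Denominator factor (r - 3/5)^3: pole of order 3 at 3/5, modulus 3/5.
Denominator factor (r**2 - 4*r/7 - 7/5): discriminant 1452/245, real irrational roots 2/7 + (11/35)*sqrt(15) and 2/7 - (11/35)*sqrt(15); poles of order 1, moduli 2/7 + (11/35)*sqrt(15) and -2/7 + (11/35)*sqrt(15).
The radius of convergence is the smallest modulus among the singular points: 3/5.
The factor r**2 - 4*r/7 - 7/5 splits as (r - a)(r - a') with a = 2/7 - (11/35)*sqrt(15), a' = 2/7 + (11/35)*sqrt(15). At the order-1 pole a set g(r) = (r - a)*f(r) = [5/(8*(r - 3/5)**3)] / (r - a').
Simple pole: residue = g(a) at a = 2/7 - (11/35)*sqrt(15), which is 196875/937024 - (100625/2811072)*sqrt(15).
At the order-3 pole 3/5 set g(r) = (r - (3/5))^3*f(r) = 5/(8*(r**2 - 4*r/7 - 7/5)).
Order-3 pole: residue = g''(a)/2; g''(3/5) = -196875/234256, so the residue is -196875/468512.
The factor r**2 - 4*r/7 - 7/5 splits as (r - a)(r - a') with a = 2/7 + (11/35)*sqrt(15), a' = 2/7 - (11/35)*sqrt(15). At the order-1 pole a set g(r) = (r - a)*f(r) = [5/(8*(r - 3/5)**3)] / (r - a').
Simple pole: residue = g(a) at a = 2/7 + (11/35)*sqrt(15), which is 196875/937024 + (100625/2811072)*sqrt(15).
List the singular points by increasing real part (a conjugate pair: the negative imaginary part first).

Radius of convergence at 0: 3/5.
At 2/7 - (11/35)*sqrt(15): a pole of order 1; residue 196875/937024 - (100625/2811072)*sqrt(15).
At 3/5: a pole of order 3; residue -196875/468512.
At 2/7 + (11/35)*sqrt(15): a pole of order 1; residue 196875/937024 + (100625/2811072)*sqrt(15).


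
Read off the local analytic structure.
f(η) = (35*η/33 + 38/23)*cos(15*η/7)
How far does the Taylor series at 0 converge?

The factor cos(15*η/7) is entire and contributes no finite singular point.
The polynomial part has no poles.
No finite singular points: the Taylor series at 0 converges everywhere.

The radius of convergence is infinite.


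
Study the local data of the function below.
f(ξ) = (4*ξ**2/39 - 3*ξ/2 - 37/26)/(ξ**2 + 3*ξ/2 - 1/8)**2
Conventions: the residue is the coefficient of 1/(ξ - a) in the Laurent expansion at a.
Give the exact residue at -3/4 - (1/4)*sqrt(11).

The factor ξ**2 + 3*ξ/2 - 1/8 splits as (ξ - a)(ξ - a') with a = -3/4 - (1/4)*sqrt(11), a' = -3/4 + (1/4)*sqrt(11). At the order-2 pole a set g(ξ) = (ξ - a)^2*f(ξ) = [4*ξ**2/39 - 3*ξ/2 - 37/26] / (ξ - a')^2.
Order-2 pole: residue = g'(a); g'(-3/4 - (1/4)*sqrt(11)) = -(194/4719)*sqrt(11), so the residue is -(194/4719)*sqrt(11).

The residue is -(194/4719)*sqrt(11).


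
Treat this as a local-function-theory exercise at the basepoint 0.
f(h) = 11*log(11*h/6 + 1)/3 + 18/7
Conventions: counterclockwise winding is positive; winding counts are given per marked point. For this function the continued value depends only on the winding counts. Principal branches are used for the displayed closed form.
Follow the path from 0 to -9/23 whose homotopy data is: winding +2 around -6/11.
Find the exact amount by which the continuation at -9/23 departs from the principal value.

The rational part is single-valued and drops out of the difference; each branch term changes only by its own monodromy.
(11/3)*log(1 - h/(-6/11)): each positive loop around -6/11 adds 2*pi*i to the log, so winding +2 contributes (11/3)*(2)*2*pi*i = (44/3)*pi*i.
Summing the contributions at h = -9/23 gives (44/3)*pi*i.

Continued minus principal equals (44/3)*pi*i.


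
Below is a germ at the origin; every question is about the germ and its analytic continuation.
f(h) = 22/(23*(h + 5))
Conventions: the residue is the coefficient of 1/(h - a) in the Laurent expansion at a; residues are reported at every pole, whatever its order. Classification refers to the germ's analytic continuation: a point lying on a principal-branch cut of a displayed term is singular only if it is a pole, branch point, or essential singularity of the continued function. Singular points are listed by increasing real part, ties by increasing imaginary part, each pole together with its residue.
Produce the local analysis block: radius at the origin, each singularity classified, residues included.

Denominator factor (h + 5): pole of order 1 at -5, modulus 5.
The radius of convergence is the smallest modulus among the singular points: 5.
At the order-1 pole -5 set g(h) = (h - (-5))*f(h) = 22/23.
Simple pole: residue = g(a) at a = -5, which is 22/23.

Radius of convergence at 0: 5.
At -5: a pole of order 1; residue 22/23.


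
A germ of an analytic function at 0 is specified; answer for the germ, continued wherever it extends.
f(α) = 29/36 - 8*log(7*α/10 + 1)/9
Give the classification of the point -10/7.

The point is a logarithmic branch point.

The term (-8/9)*log(1 - α/(-10/7)) has argument 1 - -10/7/(-10/7) = 0 at -10/7: a logarithmic (infinitely-sheeted) branch point; the remaining terms are analytic or single-valued there.


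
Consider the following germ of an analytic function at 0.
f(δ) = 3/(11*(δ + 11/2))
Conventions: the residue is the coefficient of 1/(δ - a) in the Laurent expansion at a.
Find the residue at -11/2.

The residue is 3/11.

At the order-1 pole -11/2 set g(δ) = (δ - (-11/2))*f(δ) = 3/11.
Simple pole: residue = g(a) at a = -11/2, which is 3/11.


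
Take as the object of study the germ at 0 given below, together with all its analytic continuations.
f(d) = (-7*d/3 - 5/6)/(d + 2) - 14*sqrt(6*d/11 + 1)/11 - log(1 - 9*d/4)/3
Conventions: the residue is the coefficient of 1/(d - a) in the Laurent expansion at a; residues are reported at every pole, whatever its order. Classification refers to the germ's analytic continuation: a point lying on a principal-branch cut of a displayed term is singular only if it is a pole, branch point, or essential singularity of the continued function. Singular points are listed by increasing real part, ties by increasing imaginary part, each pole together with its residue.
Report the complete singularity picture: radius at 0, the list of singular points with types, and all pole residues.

Denominator factor (d + 2): pole of order 1 at -2, modulus 2.
Branch term (-14/11)*sqrt(1 - d/(-11/6)): its argument vanishes at d = -11/6, a square-root branch point, modulus 11/6.
Branch term (-1/3)*log(1 - d/(4/9)): its argument vanishes at d = 4/9, a logarithmic branch point, modulus 4/9.
The radius of convergence is the smallest modulus among the singular points: 4/9.
The branch terms are analytic at -2 and contribute nothing to the residue; only the rational part matters.
At the order-1 pole -2 set g(d) = (d - (-2))*(rational part) = -7*d/3 - 5/6.
Simple pole: residue = g(a) at a = -2, which is 23/6.
List the singular points by increasing real part (a conjugate pair: the negative imaginary part first).

Radius of convergence at 0: 4/9.
At -2: a pole of order 1; residue 23/6.
At -11/6: an algebraic (square-root) branch point.
At 4/9: a logarithmic branch point.


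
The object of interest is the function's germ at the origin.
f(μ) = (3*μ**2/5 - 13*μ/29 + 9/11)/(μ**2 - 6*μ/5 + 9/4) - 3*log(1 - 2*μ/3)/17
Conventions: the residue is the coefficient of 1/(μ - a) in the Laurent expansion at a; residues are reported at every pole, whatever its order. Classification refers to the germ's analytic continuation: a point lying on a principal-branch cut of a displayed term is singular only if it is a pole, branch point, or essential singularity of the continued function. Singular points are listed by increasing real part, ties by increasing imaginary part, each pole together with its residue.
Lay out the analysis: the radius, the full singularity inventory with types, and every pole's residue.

Radius of convergence at 0: 3/2.
At (3/5) - ((3/10)*sqrt(21))*i: a pole of order 1; residue (197/1450) - ((2801/95700)*sqrt(21))*i.
At (3/5) + ((3/10)*sqrt(21))*i: a pole of order 1; residue (197/1450) + ((2801/95700)*sqrt(21))*i.
At 3/2: a logarithmic branch point.

Denominator factor (μ**2 - 6*μ/5 + 9/4): discriminant -189/25, complex-conjugate roots (3/5) + ((3/10)*sqrt(21))*i and (3/5) - ((3/10)*sqrt(21))*i; poles of order 1, moduli 3/2 and 3/2.
Branch term (-3/17)*log(1 - μ/(3/2)): its argument vanishes at μ = 3/2, a logarithmic branch point, modulus 3/2.
The radius of convergence is the smallest modulus among the singular points: 3/2.
The branch term is analytic at (3/5) - ((3/10)*sqrt(21))*i and contributes nothing to the residue; only the rational part matters.
The factor μ**2 - 6*μ/5 + 9/4 splits as (μ - a)(μ - a') with a = (3/5) - ((3/10)*sqrt(21))*i, a' = (3/5) + ((3/10)*sqrt(21))*i. At the order-1 pole a set g(μ) = (μ - a)*(rational part) = [3*μ**2/5 - 13*μ/29 + 9/11] / (μ - a').
Simple pole: residue = g(a) at a = (3/5) - ((3/10)*sqrt(21))*i, which is (197/1450) - ((2801/95700)*sqrt(21))*i.
The branch term is analytic at (3/5) + ((3/10)*sqrt(21))*i and contributes nothing to the residue; only the rational part matters.
The factor μ**2 - 6*μ/5 + 9/4 splits as (μ - a)(μ - a') with a = (3/5) + ((3/10)*sqrt(21))*i, a' = (3/5) - ((3/10)*sqrt(21))*i. At the order-1 pole a set g(μ) = (μ - a)*(rational part) = [3*μ**2/5 - 13*μ/29 + 9/11] / (μ - a').
Simple pole: residue = g(a) at a = (3/5) + ((3/10)*sqrt(21))*i, which is (197/1450) + ((2801/95700)*sqrt(21))*i.
List the singular points by increasing real part (a conjugate pair: the negative imaginary part first).


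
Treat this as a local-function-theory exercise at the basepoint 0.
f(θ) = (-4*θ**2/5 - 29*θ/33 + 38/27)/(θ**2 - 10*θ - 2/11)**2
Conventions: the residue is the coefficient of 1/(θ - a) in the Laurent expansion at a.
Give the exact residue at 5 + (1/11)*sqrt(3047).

The residue is (4219/41433660)*sqrt(3047).

The factor θ**2 - 10*θ - 2/11 splits as (θ - a)(θ - a') with a = 5 + (1/11)*sqrt(3047), a' = 5 - (1/11)*sqrt(3047). At the order-2 pole a set g(θ) = (θ - a)^2*f(θ) = [-4*θ**2/5 - 29*θ/33 + 38/27] / (θ - a')^2.
Order-2 pole: residue = g'(a); g'(5 + (1/11)*sqrt(3047)) = (4219/41433660)*sqrt(3047), so the residue is (4219/41433660)*sqrt(3047).


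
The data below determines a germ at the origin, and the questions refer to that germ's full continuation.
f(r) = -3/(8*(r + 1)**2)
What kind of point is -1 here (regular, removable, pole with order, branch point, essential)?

The point is a pole of order 2.

The denominator factor r + 1 vanishes at -1 and appears to the power 2; the numerator there equals -3/8, nonzero, and no other factor vanishes.
Hence a pole whose order is the multiplicity, 2.


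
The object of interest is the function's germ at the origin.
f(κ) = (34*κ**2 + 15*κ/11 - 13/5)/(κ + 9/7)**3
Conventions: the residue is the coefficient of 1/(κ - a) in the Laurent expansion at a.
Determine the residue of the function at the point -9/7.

At the order-3 pole -9/7 set g(κ) = (κ - (-9/7))^3*f(κ) = 34*κ**2 + 15*κ/11 - 13/5.
Order-3 pole: residue = g''(a)/2; g''(-9/7) = 68, so the residue is 34.

The residue is 34.


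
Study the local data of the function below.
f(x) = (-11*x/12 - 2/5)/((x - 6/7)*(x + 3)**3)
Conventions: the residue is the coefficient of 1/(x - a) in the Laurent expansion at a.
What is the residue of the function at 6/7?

The residue is -4067/196830.

At the order-1 pole 6/7 set g(x) = (x - (6/7))*f(x) = (-11*x/12 - 2/5)/(x + 3)**3.
Simple pole: residue = g(a) at a = 6/7, which is -4067/196830.


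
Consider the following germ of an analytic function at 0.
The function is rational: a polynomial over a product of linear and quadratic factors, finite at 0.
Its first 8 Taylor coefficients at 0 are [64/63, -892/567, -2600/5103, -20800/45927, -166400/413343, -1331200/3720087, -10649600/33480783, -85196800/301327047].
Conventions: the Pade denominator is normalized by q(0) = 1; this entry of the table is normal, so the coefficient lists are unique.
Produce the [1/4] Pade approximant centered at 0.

The Pade approximant has numerator coefficients [64/63, -859168252/423179127]; denominator coefficients [1, -9066850/20151387, -11802700/60454161, -1656200/20151387, -1783600/60454161].

Taylor coefficients needed (read off): a_0 = 64/63, a_1 = -892/567, a_2 = -2600/5103, a_3 = -20800/45927, a_4 = -166400/413343, a_5 = -1331200/3720087.
Write the denominator as Q(λ) = 1 + q1*λ + q2*λ^2 + q3*λ^3 + q4*λ^4. Requiring Q*f - P = O(λ^6) with deg P <= 1 kills the coefficients of λ^2..λ^5 in Q*f:
  λ^2: a_2 + q1*a_1 + q2*a_0 = 0, i.e. -2600/5103 + (-892/567)*q1 + (64/63)*q2 = 0.
  λ^3: a_3 + q1*a_2 + q2*a_1 + q3*a_0 = 0, i.e. -20800/45927 + (-2600/5103)*q1 + (-892/567)*q2 + (64/63)*q3 = 0.
  λ^4: a_4 + q1*a_3 + q2*a_2 + q3*a_1 + q4*a_0 = 0, i.e. -166400/413343 + (-20800/45927)*q1 + (-2600/5103)*q2 + (-892/567)*q3 + (64/63)*q4 = 0.
  λ^5: a_5 + q1*a_4 + q2*a_3 + q3*a_2 + q4*a_1 = 0, i.e. -1331200/3720087 + (-166400/413343)*q1 + (-20800/45927)*q2 + (-2600/5103)*q3 + (-892/567)*q4 = 0.
Solving this linear system: q1 = -9066850/20151387, q2 = -11802700/60454161, q3 = -1656200/20151387, q4 = -1783600/60454161.
The numerator is Q*f truncated at degree 1: P0 = a_0 = 64/63; P1 = a_1 + q1*a_0 = -859168252/423179127.


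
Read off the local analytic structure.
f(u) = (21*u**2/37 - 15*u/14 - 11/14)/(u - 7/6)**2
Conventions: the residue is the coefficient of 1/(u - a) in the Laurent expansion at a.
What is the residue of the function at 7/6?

At the order-2 pole 7/6 set g(u) = (u - (7/6))^2*f(u) = 21*u**2/37 - 15*u/14 - 11/14.
Order-2 pole: residue = g'(a); g'(7/6) = 131/518, so the residue is 131/518.

The residue is 131/518.


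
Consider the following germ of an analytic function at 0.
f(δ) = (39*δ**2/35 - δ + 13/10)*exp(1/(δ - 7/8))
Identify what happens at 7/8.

The exponent 1/(δ - (7/8)) has a pole at 7/8, so exp(1/(δ - (7/8))) takes every nonzero value near it: an essential singularity (not a pole of any order).

The point is an essential singularity.


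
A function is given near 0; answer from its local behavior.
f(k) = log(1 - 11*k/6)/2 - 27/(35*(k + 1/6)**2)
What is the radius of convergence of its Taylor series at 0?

Denominator factor (k + 1/6)^2: pole of order 2 at -1/6, modulus 1/6.
Branch term (1/2)*log(1 - k/(6/11)): its argument vanishes at k = 6/11, a logarithmic branch point, modulus 6/11.
The radius of convergence is the smallest modulus among the singular points: 1/6.

The radius of convergence is 1/6.


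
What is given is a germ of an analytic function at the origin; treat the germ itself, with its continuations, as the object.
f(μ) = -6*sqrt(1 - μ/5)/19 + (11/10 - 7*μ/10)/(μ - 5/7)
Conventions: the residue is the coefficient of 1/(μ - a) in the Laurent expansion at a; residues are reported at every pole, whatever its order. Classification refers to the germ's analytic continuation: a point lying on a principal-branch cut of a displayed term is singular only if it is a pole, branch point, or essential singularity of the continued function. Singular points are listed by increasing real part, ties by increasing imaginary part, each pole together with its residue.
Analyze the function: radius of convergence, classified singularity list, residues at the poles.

Radius of convergence at 0: 5/7.
At 5/7: a pole of order 1; residue 3/5.
At 5: an algebraic (square-root) branch point.

Denominator factor (μ - 5/7): pole of order 1 at 5/7, modulus 5/7.
Branch term (-6/19)*sqrt(1 - μ/(5)): its argument vanishes at μ = 5, a square-root branch point, modulus 5.
The radius of convergence is the smallest modulus among the singular points: 5/7.
The branch term is analytic at 5/7 and contributes nothing to the residue; only the rational part matters.
At the order-1 pole 5/7 set g(μ) = (μ - (5/7))*(rational part) = 11/10 - 7*μ/10.
Simple pole: residue = g(a) at a = 5/7, which is 3/5.
List the singular points by increasing real part (a conjugate pair: the negative imaginary part first).


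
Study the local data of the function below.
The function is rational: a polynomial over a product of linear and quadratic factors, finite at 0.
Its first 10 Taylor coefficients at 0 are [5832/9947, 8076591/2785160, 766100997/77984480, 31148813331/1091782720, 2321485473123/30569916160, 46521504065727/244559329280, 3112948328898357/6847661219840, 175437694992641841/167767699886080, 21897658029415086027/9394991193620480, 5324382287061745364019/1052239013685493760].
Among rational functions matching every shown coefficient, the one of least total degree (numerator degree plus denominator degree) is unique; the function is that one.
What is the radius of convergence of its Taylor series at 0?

The radius of convergence is 7/12.

No rational of total degree below 8 reproduces all 10 coefficients; solving the [2/6] Pade equations on them gives f(μ) = (5*μ**2/8 - 27*μ/40 + 8/29)/((μ - 4/3)**3*(μ - 7/12)**3), whose expansion matches every shown term.
Denominator factor (μ - 7/12)^3: pole of order 3 at 7/12, modulus 7/12.
Denominator factor (μ - 4/3)^3: pole of order 3 at 4/3, modulus 4/3.
The radius of convergence is the smallest modulus among the singular points: 7/12.
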